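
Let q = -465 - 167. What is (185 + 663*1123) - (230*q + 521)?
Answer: 889573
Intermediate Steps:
q = -632
(185 + 663*1123) - (230*q + 521) = (185 + 663*1123) - (230*(-632) + 521) = (185 + 744549) - (-145360 + 521) = 744734 - 1*(-144839) = 744734 + 144839 = 889573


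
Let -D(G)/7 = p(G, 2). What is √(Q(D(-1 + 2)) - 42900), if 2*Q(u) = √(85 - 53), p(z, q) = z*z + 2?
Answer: √(-42900 + 2*√2) ≈ 207.12*I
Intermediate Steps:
p(z, q) = 2 + z² (p(z, q) = z² + 2 = 2 + z²)
D(G) = -14 - 7*G² (D(G) = -7*(2 + G²) = -14 - 7*G²)
Q(u) = 2*√2 (Q(u) = √(85 - 53)/2 = √32/2 = (4*√2)/2 = 2*√2)
√(Q(D(-1 + 2)) - 42900) = √(2*√2 - 42900) = √(-42900 + 2*√2)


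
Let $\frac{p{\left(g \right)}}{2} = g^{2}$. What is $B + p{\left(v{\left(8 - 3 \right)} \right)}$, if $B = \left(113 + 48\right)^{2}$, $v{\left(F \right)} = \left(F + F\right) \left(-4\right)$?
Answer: $29121$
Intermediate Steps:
$v{\left(F \right)} = - 8 F$ ($v{\left(F \right)} = 2 F \left(-4\right) = - 8 F$)
$B = 25921$ ($B = 161^{2} = 25921$)
$p{\left(g \right)} = 2 g^{2}$
$B + p{\left(v{\left(8 - 3 \right)} \right)} = 25921 + 2 \left(- 8 \left(8 - 3\right)\right)^{2} = 25921 + 2 \left(\left(-8\right) 5\right)^{2} = 25921 + 2 \left(-40\right)^{2} = 25921 + 2 \cdot 1600 = 25921 + 3200 = 29121$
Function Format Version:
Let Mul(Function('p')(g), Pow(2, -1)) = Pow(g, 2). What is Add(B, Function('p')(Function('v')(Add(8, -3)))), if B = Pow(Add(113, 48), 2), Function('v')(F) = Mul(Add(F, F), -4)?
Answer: 29121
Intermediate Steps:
Function('v')(F) = Mul(-8, F) (Function('v')(F) = Mul(Mul(2, F), -4) = Mul(-8, F))
B = 25921 (B = Pow(161, 2) = 25921)
Function('p')(g) = Mul(2, Pow(g, 2))
Add(B, Function('p')(Function('v')(Add(8, -3)))) = Add(25921, Mul(2, Pow(Mul(-8, Add(8, -3)), 2))) = Add(25921, Mul(2, Pow(Mul(-8, 5), 2))) = Add(25921, Mul(2, Pow(-40, 2))) = Add(25921, Mul(2, 1600)) = Add(25921, 3200) = 29121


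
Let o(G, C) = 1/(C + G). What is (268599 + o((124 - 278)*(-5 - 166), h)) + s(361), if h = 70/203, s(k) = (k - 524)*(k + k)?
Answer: 115251654477/763696 ≈ 1.5091e+5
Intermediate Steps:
s(k) = 2*k*(-524 + k) (s(k) = (-524 + k)*(2*k) = 2*k*(-524 + k))
h = 10/29 (h = 70*(1/203) = 10/29 ≈ 0.34483)
(268599 + o((124 - 278)*(-5 - 166), h)) + s(361) = (268599 + 1/(10/29 + (124 - 278)*(-5 - 166))) + 2*361*(-524 + 361) = (268599 + 1/(10/29 - 154*(-171))) + 2*361*(-163) = (268599 + 1/(10/29 + 26334)) - 117686 = (268599 + 1/(763696/29)) - 117686 = (268599 + 29/763696) - 117686 = 205127981933/763696 - 117686 = 115251654477/763696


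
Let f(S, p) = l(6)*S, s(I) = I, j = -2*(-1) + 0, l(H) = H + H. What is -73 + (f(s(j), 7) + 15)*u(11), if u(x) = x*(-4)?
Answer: -1789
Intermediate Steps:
l(H) = 2*H
j = 2 (j = 2 + 0 = 2)
f(S, p) = 12*S (f(S, p) = (2*6)*S = 12*S)
u(x) = -4*x
-73 + (f(s(j), 7) + 15)*u(11) = -73 + (12*2 + 15)*(-4*11) = -73 + (24 + 15)*(-44) = -73 + 39*(-44) = -73 - 1716 = -1789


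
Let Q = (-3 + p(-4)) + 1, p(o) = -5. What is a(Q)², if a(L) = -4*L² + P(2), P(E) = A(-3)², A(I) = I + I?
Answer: 25600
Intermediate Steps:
A(I) = 2*I
P(E) = 36 (P(E) = (2*(-3))² = (-6)² = 36)
Q = -7 (Q = (-3 - 5) + 1 = -8 + 1 = -7)
a(L) = 36 - 4*L² (a(L) = -4*L² + 36 = 36 - 4*L²)
a(Q)² = (36 - 4*(-7)²)² = (36 - 4*49)² = (36 - 196)² = (-160)² = 25600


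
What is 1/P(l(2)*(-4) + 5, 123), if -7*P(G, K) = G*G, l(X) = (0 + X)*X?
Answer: -7/121 ≈ -0.057851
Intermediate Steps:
l(X) = X**2 (l(X) = X*X = X**2)
P(G, K) = -G**2/7 (P(G, K) = -G*G/7 = -G**2/7)
1/P(l(2)*(-4) + 5, 123) = 1/(-(2**2*(-4) + 5)**2/7) = 1/(-(4*(-4) + 5)**2/7) = 1/(-(-16 + 5)**2/7) = 1/(-1/7*(-11)**2) = 1/(-1/7*121) = 1/(-121/7) = -7/121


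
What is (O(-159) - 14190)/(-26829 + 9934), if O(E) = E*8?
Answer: 15462/16895 ≈ 0.91518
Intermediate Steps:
O(E) = 8*E
(O(-159) - 14190)/(-26829 + 9934) = (8*(-159) - 14190)/(-26829 + 9934) = (-1272 - 14190)/(-16895) = -15462*(-1/16895) = 15462/16895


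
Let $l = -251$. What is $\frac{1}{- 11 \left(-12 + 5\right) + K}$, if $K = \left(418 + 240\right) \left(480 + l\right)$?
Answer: $\frac{1}{150759} \approx 6.6331 \cdot 10^{-6}$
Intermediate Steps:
$K = 150682$ ($K = \left(418 + 240\right) \left(480 - 251\right) = 658 \cdot 229 = 150682$)
$\frac{1}{- 11 \left(-12 + 5\right) + K} = \frac{1}{- 11 \left(-12 + 5\right) + 150682} = \frac{1}{\left(-11\right) \left(-7\right) + 150682} = \frac{1}{77 + 150682} = \frac{1}{150759}$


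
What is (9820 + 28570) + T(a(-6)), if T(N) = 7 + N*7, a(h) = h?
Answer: 38355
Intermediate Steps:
T(N) = 7 + 7*N
(9820 + 28570) + T(a(-6)) = (9820 + 28570) + (7 + 7*(-6)) = 38390 + (7 - 42) = 38390 - 35 = 38355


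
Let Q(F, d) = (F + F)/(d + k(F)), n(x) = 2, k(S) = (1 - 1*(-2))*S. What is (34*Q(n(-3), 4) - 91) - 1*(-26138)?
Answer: 130303/5 ≈ 26061.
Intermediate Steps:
k(S) = 3*S (k(S) = (1 + 2)*S = 3*S)
Q(F, d) = 2*F/(d + 3*F) (Q(F, d) = (F + F)/(d + 3*F) = (2*F)/(d + 3*F) = 2*F/(d + 3*F))
(34*Q(n(-3), 4) - 91) - 1*(-26138) = (34*(2*2/(4 + 3*2)) - 91) - 1*(-26138) = (34*(2*2/(4 + 6)) - 91) + 26138 = (34*(2*2/10) - 91) + 26138 = (34*(2*2*(1/10)) - 91) + 26138 = (34*(2/5) - 91) + 26138 = (68/5 - 91) + 26138 = -387/5 + 26138 = 130303/5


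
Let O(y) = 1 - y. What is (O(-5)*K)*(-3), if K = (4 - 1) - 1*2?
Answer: -18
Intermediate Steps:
K = 1 (K = 3 - 2 = 1)
(O(-5)*K)*(-3) = ((1 - 1*(-5))*1)*(-3) = ((1 + 5)*1)*(-3) = (6*1)*(-3) = 6*(-3) = -18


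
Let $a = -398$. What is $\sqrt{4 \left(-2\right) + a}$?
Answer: $i \sqrt{406} \approx 20.149 i$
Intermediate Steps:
$\sqrt{4 \left(-2\right) + a} = \sqrt{4 \left(-2\right) - 398} = \sqrt{-8 - 398} = \sqrt{-406} = i \sqrt{406}$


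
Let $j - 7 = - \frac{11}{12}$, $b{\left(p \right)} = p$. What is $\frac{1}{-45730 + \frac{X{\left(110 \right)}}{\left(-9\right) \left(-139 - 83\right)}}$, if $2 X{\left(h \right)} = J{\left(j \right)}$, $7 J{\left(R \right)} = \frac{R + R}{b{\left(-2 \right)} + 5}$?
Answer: $- \frac{503496}{23024872007} \approx -2.1867 \cdot 10^{-5}$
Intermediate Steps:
$j = \frac{73}{12}$ ($j = 7 - \frac{11}{12} = \frac{73}{12} \approx 6.0833$)
$J{\left(R \right)} = \frac{2 R}{21}$ ($J{\left(R \right)} = \frac{\left(R + R\right) \frac{1}{-2 + 5}}{7} = \frac{2 R \frac{1}{3}}{7} = \frac{\frac{2}{3} R}{7} = \frac{2 R}{21}$)
$X{\left(h \right)} = \frac{73}{252}$ ($X{\left(h \right)} = \frac{\frac{2}{21} \cdot \frac{73}{12}}{2} = \frac{1}{2} \cdot \frac{73}{126} = \frac{73}{252}$)
$\frac{1}{-45730 + \frac{X{\left(110 \right)}}{\left(-9\right) \left(-139 - 83\right)}} = \frac{1}{-45730 + \frac{73}{252 \left(- 9 \left(-139 - 83\right)\right)}} = \frac{1}{-45730 + \frac{73}{252 \left(\left(-9\right) \left(-222\right)\right)}} = \frac{1}{-45730 + \frac{73}{252 \cdot 1998}} = \frac{1}{-45730 + \frac{73}{252} \cdot \frac{1}{1998}} = \frac{1}{-45730 + \frac{73}{503496}} = \frac{1}{- \frac{23024872007}{503496}} = - \frac{503496}{23024872007}$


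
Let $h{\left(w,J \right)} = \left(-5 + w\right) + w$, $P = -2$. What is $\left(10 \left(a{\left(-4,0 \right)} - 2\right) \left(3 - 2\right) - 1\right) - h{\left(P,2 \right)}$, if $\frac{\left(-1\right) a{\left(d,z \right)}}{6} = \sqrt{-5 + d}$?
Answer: $-12 - 180 i \approx -12.0 - 180.0 i$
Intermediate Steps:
$a{\left(d,z \right)} = - 6 \sqrt{-5 + d}$
$h{\left(w,J \right)} = -5 + 2 w$
$\left(10 \left(a{\left(-4,0 \right)} - 2\right) \left(3 - 2\right) - 1\right) - h{\left(P,2 \right)} = \left(10 \left(- 6 \sqrt{-5 - 4} - 2\right) \left(3 - 2\right) - 1\right) - \left(-5 + 2 \left(-2\right)\right) = \left(10 \left(- 6 \sqrt{-9} - 2\right) \left(3 - 2\right) - 1\right) - \left(-5 - 4\right) = \left(10 \left(- 6 \cdot 3 i - 2\right) 1 - 1\right) - -9 = \left(10 \left(- 18 i - 2\right) 1 - 1\right) + 9 = \left(10 \left(-2 - 18 i\right) 1 - 1\right) + 9 = \left(10 \left(-2 - 18 i\right) - 1\right) + 9 = \left(\left(-20 - 180 i\right) - 1\right) + 9 = \left(-21 - 180 i\right) + 9 = -12 - 180 i$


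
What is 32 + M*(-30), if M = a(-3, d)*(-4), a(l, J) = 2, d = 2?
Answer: 272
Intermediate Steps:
M = -8 (M = 2*(-4) = -8)
32 + M*(-30) = 32 - 8*(-30) = 32 + 240 = 272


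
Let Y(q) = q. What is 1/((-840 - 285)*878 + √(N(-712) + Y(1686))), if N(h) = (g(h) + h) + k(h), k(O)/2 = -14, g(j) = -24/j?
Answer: -87909750/86832855478303 - √7493533/86832855478303 ≈ -1.0124e-6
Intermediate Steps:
k(O) = -28 (k(O) = 2*(-14) = -28)
N(h) = -28 + h - 24/h (N(h) = (-24/h + h) - 28 = (h - 24/h) - 28 = -28 + h - 24/h)
1/((-840 - 285)*878 + √(N(-712) + Y(1686))) = 1/((-840 - 285)*878 + √((-28 - 712 - 24/(-712)) + 1686)) = 1/(-1125*878 + √((-28 - 712 - 24*(-1/712)) + 1686)) = 1/(-987750 + √((-28 - 712 + 3/89) + 1686)) = 1/(-987750 + √(-65857/89 + 1686)) = 1/(-987750 + √(84197/89)) = 1/(-987750 + √7493533/89)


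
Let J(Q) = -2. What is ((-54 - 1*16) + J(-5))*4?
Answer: -288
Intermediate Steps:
((-54 - 1*16) + J(-5))*4 = ((-54 - 1*16) - 2)*4 = ((-54 - 16) - 2)*4 = (-70 - 2)*4 = -72*4 = -288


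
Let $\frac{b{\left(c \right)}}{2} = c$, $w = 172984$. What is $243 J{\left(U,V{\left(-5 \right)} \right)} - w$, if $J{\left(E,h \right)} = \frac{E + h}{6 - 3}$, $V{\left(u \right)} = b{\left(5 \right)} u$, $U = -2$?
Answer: $-177196$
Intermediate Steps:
$b{\left(c \right)} = 2 c$
$V{\left(u \right)} = 10 u$ ($V{\left(u \right)} = 2 \cdot 5 u = 10 u$)
$J{\left(E,h \right)} = \frac{E}{3} + \frac{h}{3}$ ($J{\left(E,h \right)} = \frac{E + h}{3} = \left(E + h\right) \frac{1}{3} = \frac{E}{3} + \frac{h}{3}$)
$243 J{\left(U,V{\left(-5 \right)} \right)} - w = 243 \left(\frac{1}{3} \left(-2\right) + \frac{10 \left(-5\right)}{3}\right) - 172984 = 243 \left(- \frac{2}{3} + \frac{1}{3} \left(-50\right)\right) - 172984 = 243 \left(- \frac{2}{3} - \frac{50}{3}\right) - 172984 = 243 \left(- \frac{52}{3}\right) - 172984 = -4212 - 172984 = -177196$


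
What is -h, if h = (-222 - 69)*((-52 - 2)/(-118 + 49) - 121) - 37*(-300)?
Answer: -1059915/23 ≈ -46083.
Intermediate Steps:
h = 1059915/23 (h = -291*(-54/(-69) - 121) + 11100 = -291*(-54*(-1/69) - 121) + 11100 = -291*(18/23 - 121) + 11100 = -291*(-2765/23) + 11100 = 804615/23 + 11100 = 1059915/23 ≈ 46083.)
-h = -1*1059915/23 = -1059915/23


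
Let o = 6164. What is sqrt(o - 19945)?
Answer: I*sqrt(13781) ≈ 117.39*I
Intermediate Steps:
sqrt(o - 19945) = sqrt(6164 - 19945) = sqrt(-13781) = I*sqrt(13781)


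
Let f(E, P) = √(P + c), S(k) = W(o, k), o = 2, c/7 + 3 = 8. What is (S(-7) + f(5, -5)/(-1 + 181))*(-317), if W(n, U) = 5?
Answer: -1585 - 317*√30/180 ≈ -1594.6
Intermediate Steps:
c = 35 (c = -21 + 7*8 = -21 + 56 = 35)
S(k) = 5
f(E, P) = √(35 + P) (f(E, P) = √(P + 35) = √(35 + P))
(S(-7) + f(5, -5)/(-1 + 181))*(-317) = (5 + √(35 - 5)/(-1 + 181))*(-317) = (5 + √30/180)*(-317) = -1585 - 317*√30/180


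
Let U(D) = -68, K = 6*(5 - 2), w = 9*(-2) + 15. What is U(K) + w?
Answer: -71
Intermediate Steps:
w = -3 (w = -18 + 15 = -3)
K = 18 (K = 6*3 = 18)
U(K) + w = -68 - 3 = -71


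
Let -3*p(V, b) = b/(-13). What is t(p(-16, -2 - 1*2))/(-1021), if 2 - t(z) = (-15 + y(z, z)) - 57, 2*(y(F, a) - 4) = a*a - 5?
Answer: -220529/3105882 ≈ -0.071004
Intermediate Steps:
p(V, b) = b/39 (p(V, b) = -b/(3*(-13)) = -b*(-1)/(3*13) = -(-1)*b/39 = b/39)
y(F, a) = 3/2 + a²/2 (y(F, a) = 4 + (a*a - 5)/2 = 4 + (a² - 5)/2 = 4 + (-5 + a²)/2 = 4 + (-5/2 + a²/2) = 3/2 + a²/2)
t(z) = 145/2 - z²/2 (t(z) = 2 - ((-15 + (3/2 + z²/2)) - 57) = 2 - ((-27/2 + z²/2) - 57) = 2 - (-141/2 + z²/2) = 2 + (141/2 - z²/2) = 145/2 - z²/2)
t(p(-16, -2 - 1*2))/(-1021) = (145/2 - (-2 - 1*2)²/1521/2)/(-1021) = (145/2 - (-2 - 2)²/1521/2)*(-1/1021) = (145/2 - ((1/39)*(-4))²/2)*(-1/1021) = (145/2 - (-4/39)²/2)*(-1/1021) = (145/2 - ½*16/1521)*(-1/1021) = (145/2 - 8/1521)*(-1/1021) = (220529/3042)*(-1/1021) = -220529/3105882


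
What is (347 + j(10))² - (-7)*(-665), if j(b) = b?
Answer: 122794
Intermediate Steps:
(347 + j(10))² - (-7)*(-665) = (347 + 10)² - (-7)*(-665) = 357² - 1*4655 = 127449 - 4655 = 122794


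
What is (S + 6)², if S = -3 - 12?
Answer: 81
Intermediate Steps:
S = -15
(S + 6)² = (-15 + 6)² = (-9)² = 81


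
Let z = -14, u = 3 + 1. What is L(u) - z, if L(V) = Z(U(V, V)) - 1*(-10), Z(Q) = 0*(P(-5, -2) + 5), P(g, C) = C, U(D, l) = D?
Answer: 24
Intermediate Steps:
u = 4
Z(Q) = 0 (Z(Q) = 0*(-2 + 5) = 0*3 = 0)
L(V) = 10 (L(V) = 0 - 1*(-10) = 0 + 10 = 10)
L(u) - z = 10 - 1*(-14) = 10 + 14 = 24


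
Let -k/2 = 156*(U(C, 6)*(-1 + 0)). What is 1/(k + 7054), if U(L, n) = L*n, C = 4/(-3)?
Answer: 1/4558 ≈ 0.00021939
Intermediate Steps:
C = -4/3 (C = 4*(-⅓) = -4/3 ≈ -1.3333)
k = -2496 (k = -312*(-4/3*6)*(-1 + 0) = -312*(-8*(-1)) = -312*8 = -2*1248 = -2496)
1/(k + 7054) = 1/(-2496 + 7054) = 1/4558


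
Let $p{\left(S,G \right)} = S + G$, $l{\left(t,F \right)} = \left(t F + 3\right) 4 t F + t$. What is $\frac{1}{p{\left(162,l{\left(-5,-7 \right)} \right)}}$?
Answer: $\frac{1}{5477} \approx 0.00018258$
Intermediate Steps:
$l{\left(t,F \right)} = t + F t \left(12 + 4 F t\right)$ ($l{\left(t,F \right)} = \left(F t + 3\right) 4 t F + t = \left(3 + F t\right) 4 t F + t = \left(12 + 4 F t\right) t F + t = t \left(12 + 4 F t\right) F + t = F t \left(12 + 4 F t\right) + t = t + F t \left(12 + 4 F t\right)$)
$p{\left(S,G \right)} = G + S$
$\frac{1}{p{\left(162,l{\left(-5,-7 \right)} \right)}} = \frac{1}{- 5 \left(1 + 12 \left(-7\right) + 4 \left(-5\right) \left(-7\right)^{2}\right) + 162} = \frac{1}{- 5 \left(1 - 84 + 4 \left(-5\right) 49\right) + 162} = \frac{1}{- 5 \left(1 - 84 - 980\right) + 162} = \frac{1}{\left(-5\right) \left(-1063\right) + 162} = \frac{1}{5315 + 162} = \frac{1}{5477}$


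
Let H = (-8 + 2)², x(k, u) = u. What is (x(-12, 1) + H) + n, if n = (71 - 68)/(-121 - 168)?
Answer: 10690/289 ≈ 36.990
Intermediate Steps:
n = -3/289 (n = 3/(-289) = 3*(-1/289) = -3/289 ≈ -0.010381)
H = 36 (H = (-6)² = 36)
(x(-12, 1) + H) + n = (1 + 36) - 3/289 = 37 - 3/289 = 10690/289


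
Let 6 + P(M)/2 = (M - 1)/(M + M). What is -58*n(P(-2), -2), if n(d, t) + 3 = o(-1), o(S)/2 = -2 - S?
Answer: 290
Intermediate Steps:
P(M) = -12 + (-1 + M)/M (P(M) = -12 + 2*((M - 1)/(M + M)) = -12 + 2*((-1 + M)/((2*M))) = -12 + 2*((-1 + M)*(1/(2*M))) = -12 + 2*((-1 + M)/(2*M)) = -12 + (-1 + M)/M)
o(S) = -4 - 2*S (o(S) = 2*(-2 - S) = -4 - 2*S)
n(d, t) = -5 (n(d, t) = -3 + (-4 - 2*(-1)) = -3 + (-4 + 2) = -3 - 2 = -5)
-58*n(P(-2), -2) = -58*(-5) = -1*(-290) = 290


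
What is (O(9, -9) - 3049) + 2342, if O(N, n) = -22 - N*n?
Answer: -648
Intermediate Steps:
O(N, n) = -22 - N*n
(O(9, -9) - 3049) + 2342 = ((-22 - 1*9*(-9)) - 3049) + 2342 = ((-22 + 81) - 3049) + 2342 = (59 - 3049) + 2342 = -2990 + 2342 = -648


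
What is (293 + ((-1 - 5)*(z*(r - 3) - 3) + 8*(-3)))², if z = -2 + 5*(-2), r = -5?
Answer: 83521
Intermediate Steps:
z = -12 (z = -2 - 10 = -12)
(293 + ((-1 - 5)*(z*(r - 3) - 3) + 8*(-3)))² = (293 + ((-1 - 5)*(-12*(-5 - 3) - 3) + 8*(-3)))² = (293 + (-6*(-12*(-8) - 3) - 24))² = (293 + (-6*(96 - 3) - 24))² = (293 + (-6*93 - 24))² = (293 + (-558 - 24))² = (293 - 582)² = (-289)² = 83521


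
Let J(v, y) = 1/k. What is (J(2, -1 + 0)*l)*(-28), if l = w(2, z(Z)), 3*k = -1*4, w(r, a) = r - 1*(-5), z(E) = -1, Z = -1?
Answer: 147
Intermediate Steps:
w(r, a) = 5 + r (w(r, a) = r + 5 = 5 + r)
k = -4/3 (k = (-1*4)/3 = (⅓)*(-4) = -4/3 ≈ -1.3333)
l = 7 (l = 5 + 2 = 7)
J(v, y) = -¾ (J(v, y) = 1/(-4/3) = -¾)
(J(2, -1 + 0)*l)*(-28) = -¾*7*(-28) = -21/4*(-28) = 147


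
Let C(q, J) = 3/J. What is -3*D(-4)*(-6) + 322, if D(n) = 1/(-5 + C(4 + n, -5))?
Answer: 4463/14 ≈ 318.79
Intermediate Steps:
D(n) = -5/28 (D(n) = 1/(-5 + 3/(-5)) = 1/(-5 + 3*(-⅕)) = 1/(-5 - ⅗) = 1/(-28/5) = -5/28)
-3*D(-4)*(-6) + 322 = -3*(-5/28)*(-6) + 322 = (15/28)*(-6) + 322 = -45/14 + 322 = 4463/14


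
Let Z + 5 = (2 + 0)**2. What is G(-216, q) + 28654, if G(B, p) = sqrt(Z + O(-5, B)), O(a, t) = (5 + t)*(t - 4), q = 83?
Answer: 28654 + sqrt(46419) ≈ 28869.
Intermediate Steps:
Z = -1 (Z = -5 + (2 + 0)**2 = -5 + 2**2 = -5 + 4 = -1)
O(a, t) = (-4 + t)*(5 + t) (O(a, t) = (5 + t)*(-4 + t) = (-4 + t)*(5 + t))
G(B, p) = sqrt(-21 + B + B**2) (G(B, p) = sqrt(-1 + (-20 + B + B**2)) = sqrt(-21 + B + B**2))
G(-216, q) + 28654 = sqrt(-21 - 216 + (-216)**2) + 28654 = sqrt(-21 - 216 + 46656) + 28654 = sqrt(46419) + 28654 = 28654 + sqrt(46419)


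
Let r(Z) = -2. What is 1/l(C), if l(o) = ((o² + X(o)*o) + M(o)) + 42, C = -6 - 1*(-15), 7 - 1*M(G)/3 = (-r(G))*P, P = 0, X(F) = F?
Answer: 1/225 ≈ 0.0044444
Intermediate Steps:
M(G) = 21 (M(G) = 21 - 3*(-1*(-2))*0 = 21 - 6*0 = 21 - 3*0 = 21 + 0 = 21)
C = 9 (C = -6 + 15 = 9)
l(o) = 63 + 2*o² (l(o) = ((o² + o*o) + 21) + 42 = ((o² + o²) + 21) + 42 = (2*o² + 21) + 42 = (21 + 2*o²) + 42 = 63 + 2*o²)
1/l(C) = 1/(63 + 2*9²) = 1/(63 + 2*81) = 1/(63 + 162) = 1/225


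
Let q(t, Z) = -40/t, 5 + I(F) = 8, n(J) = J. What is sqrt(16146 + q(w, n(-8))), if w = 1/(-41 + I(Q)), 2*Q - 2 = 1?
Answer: 11*sqrt(146) ≈ 132.91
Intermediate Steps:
Q = 3/2 (Q = 1 + (1/2)*1 = 1 + 1/2 = 3/2 ≈ 1.5000)
I(F) = 3 (I(F) = -5 + 8 = 3)
w = -1/38 (w = 1/(-41 + 3) = 1/(-38) = -1/38 ≈ -0.026316)
sqrt(16146 + q(w, n(-8))) = sqrt(16146 - 40/(-1/38)) = sqrt(16146 - 40*(-38)) = sqrt(16146 + 1520) = sqrt(17666) = 11*sqrt(146)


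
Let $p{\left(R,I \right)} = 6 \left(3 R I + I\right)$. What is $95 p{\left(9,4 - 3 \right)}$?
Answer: $15960$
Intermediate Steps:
$p{\left(R,I \right)} = 6 I + 18 I R$ ($p{\left(R,I \right)} = 6 \left(3 I R + I\right) = 6 \left(I + 3 I R\right) = 6 I + 18 I R$)
$95 p{\left(9,4 - 3 \right)} = 95 \cdot 6 \left(4 - 3\right) \left(1 + 3 \cdot 9\right) = 95 \cdot 6 \cdot 1 \left(1 + 27\right) = 95 \cdot 6 \cdot 1 \cdot 28 = 95 \cdot 168 = 15960$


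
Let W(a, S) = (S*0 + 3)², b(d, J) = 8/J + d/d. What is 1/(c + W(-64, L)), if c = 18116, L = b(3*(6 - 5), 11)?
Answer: 1/18125 ≈ 5.5172e-5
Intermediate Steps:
b(d, J) = 1 + 8/J (b(d, J) = 8/J + 1 = 1 + 8/J)
L = 19/11 (L = (8 + 11)/11 = (1/11)*19 = 19/11 ≈ 1.7273)
W(a, S) = 9 (W(a, S) = (0 + 3)² = 3² = 9)
1/(c + W(-64, L)) = 1/(18116 + 9) = 1/18125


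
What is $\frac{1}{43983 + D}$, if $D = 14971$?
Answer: $\frac{1}{58954} \approx 1.6962 \cdot 10^{-5}$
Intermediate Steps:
$\frac{1}{43983 + D} = \frac{1}{43983 + 14971} = \frac{1}{58954}$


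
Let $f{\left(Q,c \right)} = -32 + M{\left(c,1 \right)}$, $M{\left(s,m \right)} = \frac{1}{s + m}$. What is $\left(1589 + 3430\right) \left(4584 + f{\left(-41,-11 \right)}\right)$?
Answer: $\frac{228459861}{10} \approx 2.2846 \cdot 10^{7}$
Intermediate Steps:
$M{\left(s,m \right)} = \frac{1}{m + s}$
$f{\left(Q,c \right)} = -32 + \frac{1}{1 + c}$
$\left(1589 + 3430\right) \left(4584 + f{\left(-41,-11 \right)}\right) = \left(1589 + 3430\right) \left(4584 + \frac{-31 - -352}{1 - 11}\right) = 5019 \left(4584 + \frac{-31 + 352}{-10}\right) = 5019 \left(4584 - \frac{321}{10}\right) = 5019 \cdot \frac{45519}{10} = \frac{228459861}{10}$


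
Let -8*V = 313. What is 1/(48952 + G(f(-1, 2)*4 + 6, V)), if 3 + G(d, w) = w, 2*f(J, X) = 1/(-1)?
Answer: 8/391279 ≈ 2.0446e-5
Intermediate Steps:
V = -313/8 (V = -⅛*313 = -313/8 ≈ -39.125)
f(J, X) = -½ (f(J, X) = (½)/(-1) = (½)*(-1) = -½)
G(d, w) = -3 + w
1/(48952 + G(f(-1, 2)*4 + 6, V)) = 1/(48952 + (-3 - 313/8)) = 1/(48952 - 337/8) = 1/(391279/8) = 8/391279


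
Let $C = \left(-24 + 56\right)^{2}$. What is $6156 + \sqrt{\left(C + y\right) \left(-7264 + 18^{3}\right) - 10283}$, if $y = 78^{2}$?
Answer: $6156 + i \sqrt{10188939} \approx 6156.0 + 3192.0 i$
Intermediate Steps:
$y = 6084$
$C = 1024$ ($C = 32^{2} = 1024$)
$6156 + \sqrt{\left(C + y\right) \left(-7264 + 18^{3}\right) - 10283} = 6156 + \sqrt{\left(1024 + 6084\right) \left(-7264 + 18^{3}\right) - 10283} = 6156 + \sqrt{7108 \left(-7264 + 5832\right) - 10283} = 6156 + \sqrt{7108 \left(-1432\right) - 10283} = 6156 + \sqrt{-10178656 - 10283} = 6156 + \sqrt{-10188939} = 6156 + i \sqrt{10188939}$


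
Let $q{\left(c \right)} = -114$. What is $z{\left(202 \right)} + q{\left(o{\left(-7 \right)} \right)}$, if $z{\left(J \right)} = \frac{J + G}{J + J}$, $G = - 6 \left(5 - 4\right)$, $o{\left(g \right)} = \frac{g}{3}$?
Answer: $- \frac{11465}{101} \approx -113.51$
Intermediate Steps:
$o{\left(g \right)} = \frac{g}{3}$ ($o{\left(g \right)} = g \frac{1}{3} = \frac{g}{3}$)
$G = -6$ ($G = \left(-6\right) 1 = -6$)
$z{\left(J \right)} = \frac{-6 + J}{2 J}$ ($z{\left(J \right)} = \frac{J - 6}{J + J} = \frac{-6 + J}{2 J}$)
$z{\left(202 \right)} + q{\left(o{\left(-7 \right)} \right)} = \frac{-6 + 202}{2 \cdot 202} - 114 = \frac{1}{2} \cdot \frac{1}{202} \cdot 196 - 114 = \frac{49}{101} - 114 = - \frac{11465}{101}$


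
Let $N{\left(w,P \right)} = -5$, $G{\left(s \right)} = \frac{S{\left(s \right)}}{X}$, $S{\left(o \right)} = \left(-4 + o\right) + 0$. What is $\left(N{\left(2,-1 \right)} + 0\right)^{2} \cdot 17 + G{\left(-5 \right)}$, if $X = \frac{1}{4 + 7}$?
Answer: $326$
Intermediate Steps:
$X = \frac{1}{11} \approx 0.090909$
$S{\left(o \right)} = -4 + o$
$G{\left(s \right)} = -44 + 11 s$ ($G{\left(s \right)} = \left(-4 + s\right) \frac{1}{\frac{1}{11}} = \left(-4 + s\right) 11 = -44 + 11 s$)
$\left(N{\left(2,-1 \right)} + 0\right)^{2} \cdot 17 + G{\left(-5 \right)} = \left(-5 + 0\right)^{2} \cdot 17 + \left(-44 + 11 \left(-5\right)\right) = \left(-5\right)^{2} \cdot 17 - 99 = 25 \cdot 17 - 99 = 425 - 99 = 326$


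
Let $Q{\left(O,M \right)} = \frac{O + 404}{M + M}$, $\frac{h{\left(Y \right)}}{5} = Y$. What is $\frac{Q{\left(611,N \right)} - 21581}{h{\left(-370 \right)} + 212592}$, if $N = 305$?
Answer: $- \frac{376097}{3672932} \approx -0.1024$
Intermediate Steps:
$h{\left(Y \right)} = 5 Y$
$Q{\left(O,M \right)} = \frac{404 + O}{2 M}$
$\frac{Q{\left(611,N \right)} - 21581}{h{\left(-370 \right)} + 212592} = \frac{\frac{404 + 611}{2 \cdot 305} - 21581}{5 \left(-370\right) + 212592} = \frac{\frac{1}{2} \cdot \frac{1}{305} \cdot 1015 - 21581}{-1850 + 212592} = \frac{\frac{203}{122} - 21581}{210742} = \left(- \frac{2632679}{122}\right) \frac{1}{210742} = - \frac{376097}{3672932}$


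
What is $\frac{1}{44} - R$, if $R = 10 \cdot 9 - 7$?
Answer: $- \frac{3651}{44} \approx -82.977$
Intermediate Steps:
$R = 83$ ($R = 90 - 7 = 83$)
$\frac{1}{44} - R = \frac{1}{44} - 83 = - \frac{3651}{44}$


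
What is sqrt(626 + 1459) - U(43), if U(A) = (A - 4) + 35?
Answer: -74 + sqrt(2085) ≈ -28.338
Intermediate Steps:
U(A) = 31 + A (U(A) = (-4 + A) + 35 = 31 + A)
sqrt(626 + 1459) - U(43) = sqrt(626 + 1459) - (31 + 43) = sqrt(2085) - 1*74 = sqrt(2085) - 74 = -74 + sqrt(2085)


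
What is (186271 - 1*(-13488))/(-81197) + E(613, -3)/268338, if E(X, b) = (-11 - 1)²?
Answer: -8931873029/3631373431 ≈ -2.4596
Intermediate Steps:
E(X, b) = 144 (E(X, b) = (-12)² = 144)
(186271 - 1*(-13488))/(-81197) + E(613, -3)/268338 = (186271 - 1*(-13488))/(-81197) + 144/268338 = (186271 + 13488)*(-1/81197) + 144*(1/268338) = 199759*(-1/81197) + 24/44723 = -199759/81197 + 24/44723 = -8931873029/3631373431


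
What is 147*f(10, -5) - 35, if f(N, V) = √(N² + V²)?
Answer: -35 + 735*√5 ≈ 1608.5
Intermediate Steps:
147*f(10, -5) - 35 = 147*√(10² + (-5)²) - 35 = 147*√(100 + 25) - 35 = 147*√125 - 35 = 147*(5*√5) - 35 = 735*√5 - 35 = -35 + 735*√5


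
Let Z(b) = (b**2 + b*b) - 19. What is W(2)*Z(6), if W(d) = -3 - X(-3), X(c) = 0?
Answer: -159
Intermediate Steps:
W(d) = -3 (W(d) = -3 - 1*0 = -3 + 0 = -3)
Z(b) = -19 + 2*b**2 (Z(b) = (b**2 + b**2) - 19 = 2*b**2 - 19 = -19 + 2*b**2)
W(2)*Z(6) = -3*(-19 + 2*6**2) = -3*(-19 + 2*36) = -3*(-19 + 72) = -3*53 = -159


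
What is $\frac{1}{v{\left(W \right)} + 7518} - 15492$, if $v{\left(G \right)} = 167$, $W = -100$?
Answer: $- \frac{119056019}{7685} \approx -15492.0$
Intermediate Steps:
$\frac{1}{v{\left(W \right)} + 7518} - 15492 = \frac{1}{167 + 7518} - 15492 = \frac{1}{7685} - 15492 = - \frac{119056019}{7685}$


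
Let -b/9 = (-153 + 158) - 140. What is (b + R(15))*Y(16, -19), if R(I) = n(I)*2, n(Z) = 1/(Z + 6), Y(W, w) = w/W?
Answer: -484823/336 ≈ -1442.9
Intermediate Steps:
n(Z) = 1/(6 + Z)
b = 1215 (b = -9*((-153 + 158) - 140) = -9*(5 - 140) = -9*(-135) = 1215)
R(I) = 2/(6 + I)
(b + R(15))*Y(16, -19) = (1215 + 2/(6 + 15))*(-19/16) = (1215 + 2/21)*(-19*1/16) = (1215 + 2*(1/21))*(-19/16) = (1215 + 2/21)*(-19/16) = (25517/21)*(-19/16) = -484823/336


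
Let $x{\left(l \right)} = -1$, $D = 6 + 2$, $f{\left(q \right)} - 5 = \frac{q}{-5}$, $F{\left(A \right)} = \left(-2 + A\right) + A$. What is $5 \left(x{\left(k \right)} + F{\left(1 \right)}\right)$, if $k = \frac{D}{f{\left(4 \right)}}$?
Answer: $-5$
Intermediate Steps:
$F{\left(A \right)} = -2 + 2 A$
$f{\left(q \right)} = 5 - \frac{q}{5}$ ($f{\left(q \right)} = 5 + \frac{q}{-5} = 5 + q \left(- \frac{1}{5}\right) = 5 - \frac{q}{5}$)
$D = 8$
$k = \frac{40}{21}$ ($k = \frac{8}{5 - \frac{4}{5}} = \frac{8}{\frac{21}{5}} = 8 \cdot \frac{5}{21} = \frac{40}{21} \approx 1.9048$)
$5 \left(x{\left(k \right)} + F{\left(1 \right)}\right) = 5 \left(-1 + \left(-2 + 2 \cdot 1\right)\right) = 5 \left(-1 + \left(-2 + 2\right)\right) = 5 \left(-1 + 0\right) = 5 \left(-1\right) = -5$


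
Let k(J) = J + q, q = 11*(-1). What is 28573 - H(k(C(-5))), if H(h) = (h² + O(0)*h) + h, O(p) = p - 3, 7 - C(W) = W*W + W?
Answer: 27949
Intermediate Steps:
C(W) = 7 - W - W² (C(W) = 7 - (W*W + W) = 7 - (W² + W) = 7 - (W + W²) = 7 + (-W - W²) = 7 - W - W²)
O(p) = -3 + p
q = -11
k(J) = -11 + J (k(J) = J - 11 = -11 + J)
H(h) = h² - 2*h (H(h) = (h² + (-3 + 0)*h) + h = (h² - 3*h) + h = h² - 2*h)
28573 - H(k(C(-5))) = 28573 - (-11 + (7 - 1*(-5) - 1*(-5)²))*(-2 + (-11 + (7 - 1*(-5) - 1*(-5)²))) = 28573 - (-11 + (7 + 5 - 1*25))*(-2 + (-11 + (7 + 5 - 1*25))) = 28573 - (-11 + (7 + 5 - 25))*(-2 + (-11 + (7 + 5 - 25))) = 28573 - (-11 - 13)*(-2 + (-11 - 13)) = 28573 - (-24)*(-2 - 24) = 28573 - (-24)*(-26) = 28573 - 1*624 = 28573 - 624 = 27949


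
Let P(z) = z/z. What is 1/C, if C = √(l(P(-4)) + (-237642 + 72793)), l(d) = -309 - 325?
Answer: -I*√227/6129 ≈ -0.0024582*I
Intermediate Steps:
P(z) = 1
l(d) = -634
C = 27*I*√227 (C = √(-634 + (-237642 + 72793)) = √(-634 - 164849) = √(-165483) = 27*I*√227 ≈ 406.8*I)
1/C = 1/(27*I*√227) = -I*√227/6129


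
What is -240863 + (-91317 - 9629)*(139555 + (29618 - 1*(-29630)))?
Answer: -20068608501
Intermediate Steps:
-240863 + (-91317 - 9629)*(139555 + (29618 - 1*(-29630))) = -240863 - 100946*(139555 + (29618 + 29630)) = -240863 - 100946*(139555 + 59248) = -240863 - 100946*198803 = -240863 - 20068367638 = -20068608501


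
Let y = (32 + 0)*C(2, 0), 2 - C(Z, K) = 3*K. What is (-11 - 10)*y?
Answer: -1344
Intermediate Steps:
C(Z, K) = 2 - 3*K
y = 64 (y = (32 + 0)*(2 - 3*0) = 32*(2 + 0) = 32*2 = 64)
(-11 - 10)*y = (-11 - 10)*64 = -21*64 = -1344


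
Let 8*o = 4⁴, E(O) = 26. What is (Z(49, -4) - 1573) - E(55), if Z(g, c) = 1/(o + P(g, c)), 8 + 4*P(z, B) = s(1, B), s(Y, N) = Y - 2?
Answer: -190277/119 ≈ -1599.0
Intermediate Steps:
s(Y, N) = -2 + Y
P(z, B) = -9/4 (P(z, B) = -2 + (-2 + 1)/4 = -2 + (¼)*(-1) = -2 - ¼ = -9/4)
o = 32 (o = (⅛)*4⁴ = (⅛)*256 = 32)
Z(g, c) = 4/119 (Z(g, c) = 1/(32 - 9/4) = 1/(119/4) = 4/119)
(Z(49, -4) - 1573) - E(55) = (4/119 - 1573) - 1*26 = -187183/119 - 26 = -190277/119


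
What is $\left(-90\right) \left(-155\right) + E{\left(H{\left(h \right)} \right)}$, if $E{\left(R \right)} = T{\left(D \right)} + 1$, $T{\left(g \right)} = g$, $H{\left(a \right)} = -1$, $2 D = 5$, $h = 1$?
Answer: $\frac{27907}{2} \approx 13954.0$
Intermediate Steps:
$D = \frac{5}{2}$ ($D = \frac{1}{2} \cdot 5 = \frac{5}{2} \approx 2.5$)
$E{\left(R \right)} = \frac{7}{2}$ ($E{\left(R \right)} = \frac{5}{2} + 1 = \frac{7}{2}$)
$\left(-90\right) \left(-155\right) + E{\left(H{\left(h \right)} \right)} = \left(-90\right) \left(-155\right) + \frac{7}{2} = 13950 + \frac{7}{2} = \frac{27907}{2}$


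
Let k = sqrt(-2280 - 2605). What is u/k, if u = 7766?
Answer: -7766*I*sqrt(4885)/4885 ≈ -111.11*I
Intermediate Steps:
k = I*sqrt(4885) (k = sqrt(-4885) = I*sqrt(4885) ≈ 69.893*I)
u/k = 7766/((I*sqrt(4885))) = 7766*(-I*sqrt(4885)/4885) = -7766*I*sqrt(4885)/4885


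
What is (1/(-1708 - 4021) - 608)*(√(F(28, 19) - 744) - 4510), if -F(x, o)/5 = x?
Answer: 15709380830/5729 - 6966466*I*√221/5729 ≈ 2.7421e+6 - 18077.0*I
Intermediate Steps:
F(x, o) = -5*x
(1/(-1708 - 4021) - 608)*(√(F(28, 19) - 744) - 4510) = (1/(-1708 - 4021) - 608)*(√(-5*28 - 744) - 4510) = (1/(-5729) - 608)*(√(-140 - 744) - 4510) = (-1/5729 - 608)*(√(-884) - 4510) = -3483233*(2*I*√221 - 4510)/5729 = -3483233*(-4510 + 2*I*√221)/5729 = 15709380830/5729 - 6966466*I*√221/5729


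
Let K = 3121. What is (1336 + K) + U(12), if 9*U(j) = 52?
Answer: 40165/9 ≈ 4462.8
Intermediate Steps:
U(j) = 52/9 (U(j) = (1/9)*52 = 52/9)
(1336 + K) + U(12) = (1336 + 3121) + 52/9 = 4457 + 52/9 = 40165/9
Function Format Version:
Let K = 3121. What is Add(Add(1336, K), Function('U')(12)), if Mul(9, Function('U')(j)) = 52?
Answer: Rational(40165, 9) ≈ 4462.8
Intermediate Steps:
Function('U')(j) = Rational(52, 9) (Function('U')(j) = Mul(Rational(1, 9), 52) = Rational(52, 9))
Add(Add(1336, K), Function('U')(12)) = Add(Add(1336, 3121), Rational(52, 9)) = Add(4457, Rational(52, 9)) = Rational(40165, 9)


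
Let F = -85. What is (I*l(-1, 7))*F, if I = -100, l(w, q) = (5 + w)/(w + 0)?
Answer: -34000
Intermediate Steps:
l(w, q) = (5 + w)/w
(I*l(-1, 7))*F = -100*(5 - 1)/(-1)*(-85) = -(-100)*4*(-85) = -100*(-4)*(-85) = 400*(-85) = -34000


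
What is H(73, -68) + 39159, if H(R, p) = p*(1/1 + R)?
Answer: 34127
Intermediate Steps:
H(R, p) = p*(1 + R)
H(73, -68) + 39159 = -68*(1 + 73) + 39159 = -68*74 + 39159 = -5032 + 39159 = 34127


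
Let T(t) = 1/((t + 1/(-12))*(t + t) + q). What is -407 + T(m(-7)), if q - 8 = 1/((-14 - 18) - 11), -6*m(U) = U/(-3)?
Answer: -47299411/116249 ≈ -406.88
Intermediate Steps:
m(U) = U/18 (m(U) = -U/(6*(-3)) = -U*(-1)/(6*3) = -(-1)*U/18 = U/18)
q = 343/43 (q = 8 + 1/((-14 - 18) - 11) = 8 + 1/(-32 - 11) = 8 + 1/(-43) = 8 - 1/43 = 343/43 ≈ 7.9767)
T(t) = 1/(343/43 + 2*t*(-1/12 + t)) (T(t) = 1/((t + 1/(-12))*(t + t) + 343/43) = 1/((t - 1/12)*(2*t) + 343/43) = 1/((-1/12 + t)*(2*t) + 343/43) = 1/(2*t*(-1/12 + t) + 343/43) = 1/(343/43 + 2*t*(-1/12 + t)))
-407 + T(m(-7)) = -407 + 258/(2058 - 43*(-7)/18 + 516*((1/18)*(-7))²) = -407 + 258/(2058 - 43*(-7/18) + 516*(-7/18)²) = -407 + 258/(2058 + 301/18 + 516*(49/324)) = -407 + 258/(2058 + 301/18 + 2107/27) = -407 + 258/(116249/54) = -407 + 258*(54/116249) = -407 + 13932/116249 = -47299411/116249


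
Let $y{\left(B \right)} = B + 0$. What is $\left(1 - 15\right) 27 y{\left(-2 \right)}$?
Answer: $756$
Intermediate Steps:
$y{\left(B \right)} = B$
$\left(1 - 15\right) 27 y{\left(-2 \right)} = \left(1 - 15\right) 27 \left(-2\right) = \left(-14\right) 27 \left(-2\right) = \left(-378\right) \left(-2\right) = 756$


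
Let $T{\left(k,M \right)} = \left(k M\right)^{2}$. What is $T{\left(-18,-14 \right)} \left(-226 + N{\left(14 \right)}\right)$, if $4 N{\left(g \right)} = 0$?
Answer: $-14351904$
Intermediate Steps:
$N{\left(g \right)} = 0$ ($N{\left(g \right)} = \frac{1}{4} \cdot 0 = 0$)
$T{\left(k,M \right)} = M^{2} k^{2}$ ($T{\left(k,M \right)} = \left(M k\right)^{2} = M^{2} k^{2}$)
$T{\left(-18,-14 \right)} \left(-226 + N{\left(14 \right)}\right) = \left(-14\right)^{2} \left(-18\right)^{2} \left(-226 + 0\right) = 196 \cdot 324 \left(-226\right) = 63504 \left(-226\right) = -14351904$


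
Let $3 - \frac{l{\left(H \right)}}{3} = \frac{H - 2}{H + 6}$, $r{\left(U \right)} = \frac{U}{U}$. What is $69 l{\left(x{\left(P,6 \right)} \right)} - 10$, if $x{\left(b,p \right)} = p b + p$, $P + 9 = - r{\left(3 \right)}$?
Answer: $\frac{739}{2} \approx 369.5$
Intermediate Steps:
$r{\left(U \right)} = 1$
$P = -10$ ($P = -9 - 1 = -10$)
$x{\left(b,p \right)} = p + b p$ ($x{\left(b,p \right)} = b p + p = p + b p$)
$l{\left(H \right)} = 9 - \frac{3 \left(-2 + H\right)}{6 + H}$ ($l{\left(H \right)} = 9 - 3 \frac{H - 2}{H + 6} = 9 - 3 \frac{-2 + H}{6 + H} = 9 - \frac{3 \left(-2 + H\right)}{6 + H}$)
$69 l{\left(x{\left(P,6 \right)} \right)} - 10 = 69 \frac{6 \left(10 + 6 \left(1 - 10\right)\right)}{6 + 6 \left(1 - 10\right)} - 10 = 69 \frac{6 \left(10 + 6 \left(-9\right)\right)}{6 + 6 \left(-9\right)} - 10 = 69 \frac{6 \left(10 - 54\right)}{6 - 54} - 10 = 69 \cdot 6 \frac{1}{-48} \left(-44\right) - 10 = 69 \cdot 6 \left(- \frac{1}{48}\right) \left(-44\right) - 10 = 69 \cdot \frac{11}{2} - 10 = \frac{759}{2} - 10 = \frac{739}{2}$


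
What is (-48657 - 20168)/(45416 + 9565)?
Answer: -68825/54981 ≈ -1.2518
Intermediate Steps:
(-48657 - 20168)/(45416 + 9565) = -68825/54981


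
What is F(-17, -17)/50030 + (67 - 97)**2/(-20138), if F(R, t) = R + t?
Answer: -11427923/251876035 ≈ -0.045371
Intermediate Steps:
F(-17, -17)/50030 + (67 - 97)**2/(-20138) = (-17 - 17)/50030 + (67 - 97)**2/(-20138) = -34*1/50030 + (-30)**2*(-1/20138) = -17/25015 + 900*(-1/20138) = -17/25015 - 450/10069 = -11427923/251876035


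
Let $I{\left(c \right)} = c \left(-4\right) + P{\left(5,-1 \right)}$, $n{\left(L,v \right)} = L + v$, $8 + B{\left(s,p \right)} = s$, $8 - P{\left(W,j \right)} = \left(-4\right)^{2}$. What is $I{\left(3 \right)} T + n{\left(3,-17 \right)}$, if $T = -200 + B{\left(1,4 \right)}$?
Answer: $4126$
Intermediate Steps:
$P{\left(W,j \right)} = -8$ ($P{\left(W,j \right)} = 8 - \left(-4\right)^{2} = 8 - 16 = -8$)
$B{\left(s,p \right)} = -8 + s$
$T = -207$ ($T = -200 + \left(-8 + 1\right) = -200 - 7 = -207$)
$I{\left(c \right)} = -8 - 4 c$ ($I{\left(c \right)} = c \left(-4\right) - 8 = - 4 c - 8 = -8 - 4 c$)
$I{\left(3 \right)} T + n{\left(3,-17 \right)} = \left(-8 - 12\right) \left(-207\right) + \left(3 - 17\right) = \left(-8 - 12\right) \left(-207\right) - 14 = \left(-20\right) \left(-207\right) - 14 = 4140 - 14 = 4126$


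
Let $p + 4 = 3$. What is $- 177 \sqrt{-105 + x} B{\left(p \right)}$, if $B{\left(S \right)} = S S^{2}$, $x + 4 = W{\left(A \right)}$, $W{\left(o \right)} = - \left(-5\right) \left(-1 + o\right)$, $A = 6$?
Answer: $354 i \sqrt{21} \approx 1622.2 i$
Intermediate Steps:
$p = -1$ ($p = -4 + 3 = -1$)
$W{\left(o \right)} = -5 + 5 o$ ($W{\left(o \right)} = - (5 - 5 o) = -5 + 5 o$)
$x = 21$ ($x = -4 + \left(-5 + 5 \cdot 6\right) = -4 + \left(-5 + 30\right) = -4 + 25 = 21$)
$B{\left(S \right)} = S^{3}$
$- 177 \sqrt{-105 + x} B{\left(p \right)} = - 177 \sqrt{-105 + 21} \left(-1\right)^{3} = - 177 \sqrt{-84} \left(-1\right) = - 177 \cdot 2 i \sqrt{21} \left(-1\right) = - 354 i \sqrt{21} \left(-1\right) = 354 i \sqrt{21}$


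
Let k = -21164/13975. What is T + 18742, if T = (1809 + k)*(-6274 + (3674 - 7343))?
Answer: -19299568671/1075 ≈ -1.7953e+7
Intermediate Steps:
k = -1628/1075 (k = -21164*1/13975 = -1628/1075 ≈ -1.5144)
T = -19319716321/1075 (T = (1809 - 1628/1075)*(-6274 + (3674 - 7343)) = 1943047*(-6274 - 3669)/1075 = (1943047/1075)*(-9943) = -19319716321/1075 ≈ -1.7972e+7)
T + 18742 = -19319716321/1075 + 18742 = -19299568671/1075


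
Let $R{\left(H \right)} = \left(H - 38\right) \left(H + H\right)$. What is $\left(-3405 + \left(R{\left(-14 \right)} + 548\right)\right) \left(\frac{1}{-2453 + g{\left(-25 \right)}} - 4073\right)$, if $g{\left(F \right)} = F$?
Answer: $\frac{4713381965}{826} \approx 5.7063 \cdot 10^{6}$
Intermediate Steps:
$R{\left(H \right)} = 2 H \left(-38 + H\right)$ ($R{\left(H \right)} = \left(-38 + H\right) 2 H = 2 H \left(-38 + H\right)$)
$\left(-3405 + \left(R{\left(-14 \right)} + 548\right)\right) \left(\frac{1}{-2453 + g{\left(-25 \right)}} - 4073\right) = \left(-3405 + \left(2 \left(-14\right) \left(-38 - 14\right) + 548\right)\right) \left(\frac{1}{-2453 - 25} - 4073\right) = \left(-3405 + \left(2 \left(-14\right) \left(-52\right) + 548\right)\right) \left(\frac{1}{-2478} - 4073\right) = \left(-3405 + \left(1456 + 548\right)\right) \left(- \frac{1}{2478} - 4073\right) = \left(-3405 + 2004\right) \left(- \frac{10092895}{2478}\right) = \left(-1401\right) \left(- \frac{10092895}{2478}\right) = \frac{4713381965}{826}$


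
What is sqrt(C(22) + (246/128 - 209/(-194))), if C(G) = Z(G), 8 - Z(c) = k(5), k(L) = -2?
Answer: sqrt(7827803)/776 ≈ 3.6054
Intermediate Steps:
Z(c) = 10 (Z(c) = 8 - 1*(-2) = 8 + 2 = 10)
C(G) = 10
sqrt(C(22) + (246/128 - 209/(-194))) = sqrt(10 + (246/128 - 209/(-194))) = sqrt(10 + (246*(1/128) - 209*(-1/194))) = sqrt(10 + (123/64 + 209/194)) = sqrt(10 + 18619/6208) = sqrt(80699/6208) = sqrt(7827803)/776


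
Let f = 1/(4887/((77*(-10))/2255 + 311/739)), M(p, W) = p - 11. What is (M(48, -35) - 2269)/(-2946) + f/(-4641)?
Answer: 19664449280417/25954958713131 ≈ 0.75764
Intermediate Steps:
M(p, W) = -11 + p
f = 2405/148071213 (f = 1/(4887/(-770*1/2255 + 311*(1/739))) = 1/(4887/(-14/41 + 311/739)) = 1/(4887/(2405/30299)) = 1/(4887*(30299/2405)) = 1/(148071213/2405) = 2405/148071213 ≈ 1.6242e-5)
(M(48, -35) - 2269)/(-2946) + f/(-4641) = ((-11 + 48) - 2269)/(-2946) + (2405/148071213)/(-4641) = (37 - 2269)*(-1/2946) + (2405/148071213)*(-1/4641) = -2232*(-1/2946) - 185/52861423041 = 372/491 - 185/52861423041 = 19664449280417/25954958713131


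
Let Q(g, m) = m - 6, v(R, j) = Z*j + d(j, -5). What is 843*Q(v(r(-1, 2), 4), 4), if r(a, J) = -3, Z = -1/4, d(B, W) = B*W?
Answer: -1686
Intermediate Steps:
Z = -1/4 (Z = -1*1/4 = -1/4 ≈ -0.25000)
v(R, j) = -21*j/4 (v(R, j) = -j/4 + j*(-5) = -j/4 - 5*j = -21*j/4)
Q(g, m) = -6 + m
843*Q(v(r(-1, 2), 4), 4) = 843*(-6 + 4) = 843*(-2) = -1686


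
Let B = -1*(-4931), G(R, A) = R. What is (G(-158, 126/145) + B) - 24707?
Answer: -19934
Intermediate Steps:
B = 4931
(G(-158, 126/145) + B) - 24707 = (-158 + 4931) - 24707 = 4773 - 24707 = -19934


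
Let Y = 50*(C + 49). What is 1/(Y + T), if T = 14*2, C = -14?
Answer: 1/1778 ≈ 0.00056243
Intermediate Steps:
Y = 1750 (Y = 50*(-14 + 49) = 50*35 = 1750)
T = 28
1/(Y + T) = 1/(1750 + 28) = 1/1778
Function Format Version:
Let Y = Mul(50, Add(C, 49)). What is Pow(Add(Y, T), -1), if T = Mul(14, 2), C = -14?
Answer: Rational(1, 1778) ≈ 0.00056243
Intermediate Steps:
Y = 1750 (Y = Mul(50, Add(-14, 49)) = Mul(50, 35) = 1750)
T = 28
Pow(Add(Y, T), -1) = Pow(Add(1750, 28), -1) = Pow(1778, -1) = Rational(1, 1778)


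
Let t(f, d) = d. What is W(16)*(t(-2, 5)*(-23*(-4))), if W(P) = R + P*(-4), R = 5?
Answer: -27140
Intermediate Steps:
W(P) = 5 - 4*P (W(P) = 5 + P*(-4) = 5 - 4*P)
W(16)*(t(-2, 5)*(-23*(-4))) = (5 - 4*16)*(5*(-23*(-4))) = (5 - 64)*(5*92) = -59*460 = -27140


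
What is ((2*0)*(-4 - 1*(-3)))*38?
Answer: 0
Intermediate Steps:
((2*0)*(-4 - 1*(-3)))*38 = (0*(-4 + 3))*38 = (0*(-1))*38 = 0*38 = 0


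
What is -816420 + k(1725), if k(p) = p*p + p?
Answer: 2160930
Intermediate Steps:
k(p) = p + p² (k(p) = p² + p = p + p²)
-816420 + k(1725) = -816420 + 1725*(1 + 1725) = -816420 + 1725*1726 = -816420 + 2977350 = 2160930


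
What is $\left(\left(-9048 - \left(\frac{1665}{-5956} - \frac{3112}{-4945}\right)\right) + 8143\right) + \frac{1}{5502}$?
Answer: $- \frac{73354689819787}{81023607420} \approx -905.35$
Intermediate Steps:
$\left(\left(-9048 - \left(\frac{1665}{-5956} - \frac{3112}{-4945}\right)\right) + 8143\right) + \frac{1}{5502} = \left(\left(-9048 - \left(1665 \left(- \frac{1}{5956}\right) - - \frac{3112}{4945}\right)\right) + 8143\right) + \frac{1}{5502} = \left(\left(-9048 - \left(- \frac{1665}{5956} + \frac{3112}{4945}\right)\right) + 8143\right) + \frac{1}{5502} = \left(\left(-9048 - \frac{10301647}{29452420}\right) + 8143\right) + \frac{1}{5502} = \left(- \frac{266495797807}{29452420} + 8143\right) + \frac{1}{5502} = - \frac{26664741747}{29452420} + \frac{1}{5502} = - \frac{73354689819787}{81023607420}$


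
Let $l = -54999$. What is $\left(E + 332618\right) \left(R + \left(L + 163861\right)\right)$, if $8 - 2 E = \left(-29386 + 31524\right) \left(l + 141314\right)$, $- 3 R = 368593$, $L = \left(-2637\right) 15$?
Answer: $- \frac{397632338725}{3} \approx -1.3254 \cdot 10^{11}$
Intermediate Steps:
$L = -39555$
$R = - \frac{368593}{3}$ ($R = \left(- \frac{1}{3}\right) 368593 = - \frac{368593}{3} \approx -1.2286 \cdot 10^{5}$)
$E = -92270731$ ($E = 4 - \frac{\left(-29386 + 31524\right) \left(-54999 + 141314\right)}{2} = 4 - \frac{2138 \cdot 86315}{2} = 4 - 92270735 = -92270731$)
$\left(E + 332618\right) \left(R + \left(L + 163861\right)\right) = \left(-92270731 + 332618\right) \left(- \frac{368593}{3} + \left(-39555 + 163861\right)\right) = - 91938113 \left(- \frac{368593}{3} + 124306\right) = \left(-91938113\right) \frac{4325}{3} = - \frac{397632338725}{3}$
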